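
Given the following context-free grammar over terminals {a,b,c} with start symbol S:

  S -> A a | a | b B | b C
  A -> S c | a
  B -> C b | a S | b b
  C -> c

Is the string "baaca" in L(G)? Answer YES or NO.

Convert to CNF:
  S -> A T2 | T1 B | T1 C | a
  A -> S T0 | a
  B -> C T1 | T1 T1 | T2 S
  C -> c
  T0 -> c
  T1 -> b
  T2 -> a

CYK fill:
  cell(0,0) b: {T1}  orig:{}
  cell(1,1) a: {A,S,T2}  orig:{A,S}
  cell(2,2) a: {A,S,T2}  orig:{A,S}
  cell(3,3) c: {C,T0}  orig:{C}
  cell(4,4) a: {A,S,T2}  orig:{A,S}
  cell(0,1) ba: ∅
  cell(1,2) aa: {B,S}
  cell(2,3) ac: {A}
  cell(3,4) ca: ∅
  cell(0,2) baa: {S}
  cell(1,3) aac: {A}
  cell(2,4) aca: {S}
  cell(0,3) baac: {A}
  cell(1,4) aaca: {B,S}
  cell(0,4) baaca: {S}

S ∈ T[0,4] ⇒ YES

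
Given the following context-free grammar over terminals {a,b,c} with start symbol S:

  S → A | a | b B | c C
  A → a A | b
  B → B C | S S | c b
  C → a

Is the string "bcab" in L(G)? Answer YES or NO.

Convert to CNF:
  S -> T0 A | T1 C | T2 B | a | b
  A -> T0 A | b
  B -> B C | S S | T1 T2
  C -> a
  T0 -> a
  T1 -> c
  T2 -> b

Fill CYK table bottom-up:
  cell(0,0) b: {A,S,T2}  orig:{A,S}
  cell(1,1) c: {T1}  orig:{}
  cell(2,2) a: {C,S,T0}  orig:{C,S}
  cell(3,3) b: {A,S,T2}  orig:{A,S}
  cell(0,1) bc: ∅
  cell(1,2) ca: {S}
  cell(2,3) ab: {A,B,S}
  cell(0,2) bca: {B}
  cell(1,3) cab: {B}
  cell(0,3) bcab: {S}

S ∈ T[0,3] ⇒ YES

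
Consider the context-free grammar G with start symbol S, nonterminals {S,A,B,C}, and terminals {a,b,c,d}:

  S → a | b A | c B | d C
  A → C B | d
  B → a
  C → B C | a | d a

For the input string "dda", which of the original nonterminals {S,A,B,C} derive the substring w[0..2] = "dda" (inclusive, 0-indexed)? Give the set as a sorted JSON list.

Convert to CNF:
  S -> T0 C | T2 A | T3 B | a
  A -> C B | d
  B -> a
  C -> B C | T0 T1 | a
  T0 -> d
  T1 -> a
  T2 -> b
  T3 -> c

CYK fill — only the sub-triangle for w[0..2]:
  cell(0,0) d: {A,T0}  orig:{A}
  cell(1,1) d: {A,T0}  orig:{A}
  cell(2,2) a: {B,C,S,T1}  orig:{B,C,S}
  cell(0,1) dd: ∅
  cell(1,2) da: {C,S}
  cell(0,2) dda: {S}

Original NTs in T[0,2] deriving "dda": ["S"]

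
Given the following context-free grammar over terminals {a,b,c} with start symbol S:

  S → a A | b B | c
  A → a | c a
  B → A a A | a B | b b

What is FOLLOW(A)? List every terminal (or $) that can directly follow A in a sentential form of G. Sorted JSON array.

FIRST iteration:
iter 1:
  A via A→a: +{a}
  A via A→c a: +{c}
  B via B→A a A: +{a,c}
  B via B→b b: +{b}
  S via S→a A: +{a}
  S via S→b B: +{b}
  S via S→c: +{c}
  FIRST(S)={a,b,c}  FIRST(A)={a,c}  FIRST(B)={a,b,c}
iter 2: — fixpoint
  FIRST(S)={a,b,c}  FIRST(A)={a,c}  FIRST(B)={a,b,c}

Compute FOLLOW by fixpoint:
initialize: $ ∈ FOLLOW(S)
[1]
  B→A a A: FOLLOW(A) ⊇ FIRST(a) = {a}; new: +{a}
  S→a A: FOLLOW(A) ⊇ FOLLOW(S) ⊇ {$}; new: +{$}
  S→b B: FOLLOW(B) ⊇ FOLLOW(S) ⊇ {$}; new: +{$}
  FOLLOW[S]={$}  FOLLOW[A]={$,a}  FOLLOW[B]={$}
[2] (stable)
  FOLLOW[S]={$}  FOLLOW[A]={$,a}  FOLLOW[B]={$}

FOLLOW(A) = ["$", "a"]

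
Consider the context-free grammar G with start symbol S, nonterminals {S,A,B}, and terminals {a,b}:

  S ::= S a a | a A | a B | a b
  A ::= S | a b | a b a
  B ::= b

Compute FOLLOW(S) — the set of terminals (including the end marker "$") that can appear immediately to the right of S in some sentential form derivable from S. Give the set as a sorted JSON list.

FIRST iteration:
iter 1:
  A via A→a b: +{a}
  B via B→b: +{b}
  S via S→a A: +{a}
  FIRST(S)={a}  FIRST(A)={a}  FIRST(B)={b}
iter 2: done
  FIRST(S)={a}  FIRST(A)={a}  FIRST(B)={b}

FOLLOW iteration:
seed FOLLOW(S) with $
[1]
  S→S a a: FOLLOW(S) ⊇ FIRST(a) = {a}; new: +{a}
  S→a A: FOLLOW(A) ⊇ FOLLOW(S) ⊇ {$,a}; new: +{$,a}
  S→a B: FOLLOW(B) ⊇ FOLLOW(S) ⊇ {$,a}; new: +{$,a}
  S: {$,a}  A: {$,a}  B: {$,a}
[2] (stable)
  S: {$,a}  A: {$,a}  B: {$,a}

FOLLOW(S) = ["$", "a"]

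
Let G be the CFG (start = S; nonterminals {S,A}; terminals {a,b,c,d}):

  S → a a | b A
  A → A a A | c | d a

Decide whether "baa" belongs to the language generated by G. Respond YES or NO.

CNF form of G:
  S -> T0 T0 | T2 A
  A -> A X3 | T1 T0 | c
  T0 -> a
  T1 -> d
  T2 -> b
  X3 -> T0 A

CYK fill:
  T[0,0] 'b' = {T2}  orig:{}
  T[1,1] 'a' = {T0}  orig:{}
  T[2,2] 'a' = {T0}  orig:{}
  T[0,1] 'ba' = ∅
  T[1,2] 'aa' = {S}
  T[0,2] 'baa' = ∅

S ∉ T[0,2] ⇒ NO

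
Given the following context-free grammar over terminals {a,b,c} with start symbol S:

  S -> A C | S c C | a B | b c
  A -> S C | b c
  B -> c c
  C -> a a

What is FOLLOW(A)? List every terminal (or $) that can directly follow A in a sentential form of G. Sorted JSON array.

FIRST iteration:
iter 1:
  A via A→b c: +{b}
  B via B→c c: +{c}
  C via C→a a: +{a}
  S via S→A C: +{b}
  S via S→a B: +{a}
  S: {a,b}  A: {b}  B: {c}  C: {a}
iter 2:
  A via A→S C: +{a}
  S: {a,b}  A: {a,b}  B: {c}  C: {a}
iter 3: (stable)
  S: {a,b}  A: {a,b}  B: {c}  C: {a}

Compute FOLLOW by fixpoint:
seed FOLLOW(S) with $
round 1:
  A→S C: FOLLOW(S) ⊇ FIRST(C) = {a}; new: +{a}
  S→A C: FOLLOW(A) ⊇ FIRST(C) = {a}; new: +{a}
  S→A C: FOLLOW(C) ⊇ FOLLOW(S) ⊇ {$,a}; new: +{$,a}
  S→S c C: FOLLOW(S) ⊇ FIRST(c) = {c}; new: +{c}
  S→S c C: FOLLOW(C) ⊇ FOLLOW(S) ⊇ {$,a,c}; new: +{c}
  S→a B: FOLLOW(B) ⊇ FOLLOW(S) ⊇ {$,a,c}; new: +{$,a,c}
  FOLLOW[S]={$,a,c}  FOLLOW[A]={a}  FOLLOW[B]={$,a,c}  FOLLOW[C]={$,a,c}
round 2: — fixpoint
  FOLLOW[S]={$,a,c}  FOLLOW[A]={a}  FOLLOW[B]={$,a,c}  FOLLOW[C]={$,a,c}

FOLLOW(A) = ["a"]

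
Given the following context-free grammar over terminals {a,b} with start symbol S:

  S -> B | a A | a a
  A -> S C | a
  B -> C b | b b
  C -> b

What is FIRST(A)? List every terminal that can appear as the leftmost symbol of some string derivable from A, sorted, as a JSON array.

FIRST iteration:
[1]
  A via A→a: +{a}
  B via B→b b: +{b}
  C via C→b: +{b}
  S via S→B: +{b}
  S via S→a A: +{a}
  FIRST(S)={a,b}  FIRST(A)={a}  FIRST(B)={b}  FIRST(C)={b}
[2]
  A via A→S C: +{b}
  FIRST(S)={a,b}  FIRST(A)={a,b}  FIRST(B)={b}  FIRST(C)={b}
[3] — fixpoint
  FIRST(S)={a,b}  FIRST(A)={a,b}  FIRST(B)={b}  FIRST(C)={b}

FIRST(A) = ["a", "b"]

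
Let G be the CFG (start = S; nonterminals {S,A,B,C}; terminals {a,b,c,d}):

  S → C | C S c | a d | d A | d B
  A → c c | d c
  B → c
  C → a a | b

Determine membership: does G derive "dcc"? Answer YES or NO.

Convert to CNF:
  S -> C X3 | T1 A | T1 B | T2 T1 | T2 T2 | b
  A -> T0 T0 | T1 T0
  B -> c
  C -> T2 T2 | b
  T0 -> c
  T1 -> d
  T2 -> a
  X3 -> S T0

Fill CYK table bottom-up:
  cell(0,0) d: {T1}  orig:{}
  cell(1,1) c: {B,T0}  orig:{B}
  cell(2,2) c: {B,T0}  orig:{B}
  cell(0,1) dc: {A,S}
  cell(1,2) cc: {A}
  cell(0,2) dcc: {S,X3}  orig:{S}

S ∈ T[0,2] ⇒ YES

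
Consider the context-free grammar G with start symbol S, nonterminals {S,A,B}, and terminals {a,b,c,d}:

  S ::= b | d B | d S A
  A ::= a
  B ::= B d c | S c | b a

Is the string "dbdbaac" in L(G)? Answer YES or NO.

Convert to CNF:
  S -> T0 B | T0 X5 | b
  A -> a
  B -> B X4 | S T1 | T2 T3
  T0 -> d
  T1 -> c
  T2 -> b
  T3 -> a
  X4 -> T0 T1
  X5 -> S A

CYK table (by increasing span):
  T[0,0] 'd' = {T0}  orig:{}
  T[1,1] 'b' = {S,T2}  orig:{S}
  T[2,2] 'd' = {T0}  orig:{}
  T[3,3] 'b' = {S,T2}  orig:{S}
  T[4,4] 'a' = {A,T3}  orig:{A}
  T[5,5] 'a' = {A,T3}  orig:{A}
  T[6,6] 'c' = {T1}  orig:{}
  T[0,1] 'db' = ∅
  T[1,2] 'bd' = ∅
  T[2,3] 'db' = ∅
  T[3,4] 'ba' = {B,X5}  orig:{B}
  T[4,5] 'aa' = ∅
  T[5,6] 'ac' = ∅
  T[0,2] 'dbd' = ∅
  T[1,3] 'bdb' = ∅
  T[2,4] 'dba' = {S}
  T[3,5] 'baa' = ∅
  T[4,6] 'aac' = ∅
  T[0,3] 'dbdb' = ∅
  T[1,4] 'bdba' = ∅
  T[2,5] 'dbaa' = {X5}  orig:{}
  T[3,6] 'baac' = ∅
  T[0,4] 'dbdba' = ∅
  T[1,5] 'bdbaa' = ∅
  T[2,6] 'dbaac' = ∅
  T[0,5] 'dbdbaa' = ∅
  T[1,6] 'bdbaac' = ∅
  T[0,6] 'dbdbaac' = ∅

S ∉ T[0,6] ⇒ NO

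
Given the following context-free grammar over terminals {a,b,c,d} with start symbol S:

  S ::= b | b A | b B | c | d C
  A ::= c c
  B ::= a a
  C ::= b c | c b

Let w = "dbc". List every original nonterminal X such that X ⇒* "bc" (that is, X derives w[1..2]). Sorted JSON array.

Convert to CNF:
  S -> T2 A | T2 B | T3 C | b | c
  A -> T0 T0
  B -> T1 T1
  C -> T0 T2 | T2 T0
  T0 -> c
  T1 -> a
  T2 -> b
  T3 -> d

CYK table (by increasing span), restricted to cells inside w[1..2]:
  T[1,1] 'b' = {S,T2}  orig:{S}
  T[2,2] 'c' = {S,T0}  orig:{S}
  T[1,2] 'bc' = {C}

Original NTs in T[1,2] deriving "bc": ["C"]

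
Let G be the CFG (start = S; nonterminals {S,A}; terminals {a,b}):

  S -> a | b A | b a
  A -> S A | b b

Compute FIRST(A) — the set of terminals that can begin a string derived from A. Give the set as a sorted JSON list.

Compute FIRST by fixpoint:
iter 1:
  A via A→b b: +{b}
  S via S→a: +{a}
  S via S→b A: +{b}
  S: {a,b}  A: {b}
iter 2:
  A via A→S A: +{a}
  S: {a,b}  A: {a,b}
iter 3: (no change)
  S: {a,b}  A: {a,b}

FIRST(A) = ["a", "b"]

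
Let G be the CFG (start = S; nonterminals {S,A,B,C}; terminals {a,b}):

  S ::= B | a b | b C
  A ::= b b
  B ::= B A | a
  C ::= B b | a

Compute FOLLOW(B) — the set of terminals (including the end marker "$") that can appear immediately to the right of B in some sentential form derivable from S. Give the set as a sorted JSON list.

Compute FIRST by fixpoint:
[1]
  A via A→b b: +{b}
  B via B→a: +{a}
  C via C→B b: +{a}
  S via S→B: +{a}
  S via S→b C: +{b}
  S: {a,b}  A: {b}  B: {a}  C: {a}
[2] done
  S: {a,b}  A: {b}  B: {a}  C: {a}

Compute FOLLOW by fixpoint:
FOLLOW(S) := {$}
[1]
  B→B A: FOLLOW(B) ⊇ FIRST(A) = {b}; new: +{b}
  B→B A: FOLLOW(A) ⊇ FOLLOW(B) ⊇ {b}; new: +{b}
  S→B: FOLLOW(B) ⊇ FOLLOW(S) ⊇ {$}; new: +{$}
  S→b C: FOLLOW(C) ⊇ FOLLOW(S) ⊇ {$}; new: +{$}
  FOLLOW[S]={$}  FOLLOW[A]={b}  FOLLOW[B]={$,b}  FOLLOW[C]={$}
[2]
  B→B A: FOLLOW(A) ⊇ FOLLOW(B) ⊇ {$,b}; new: +{$}
  FOLLOW[S]={$}  FOLLOW[A]={$,b}  FOLLOW[B]={$,b}  FOLLOW[C]={$}
[3] (stable)
  FOLLOW[S]={$}  FOLLOW[A]={$,b}  FOLLOW[B]={$,b}  FOLLOW[C]={$}

FOLLOW(B) = ["$", "b"]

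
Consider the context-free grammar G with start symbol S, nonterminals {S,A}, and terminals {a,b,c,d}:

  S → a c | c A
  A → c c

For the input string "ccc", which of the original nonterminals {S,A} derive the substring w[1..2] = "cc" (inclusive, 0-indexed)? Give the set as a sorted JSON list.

CNF form of G:
  S -> T0 A | T1 T0
  A -> T0 T0
  T0 -> c
  T1 -> a

CYK table (by increasing span) (cells [i..j] with 1 ≤ i ≤ j ≤ 2 only):
  T[1,1] 'c' = {T0}  orig:{}
  T[2,2] 'c' = {T0}  orig:{}
  T[1,2] 'cc' = {A}

Original NTs in T[1,2] deriving "cc": ["A"]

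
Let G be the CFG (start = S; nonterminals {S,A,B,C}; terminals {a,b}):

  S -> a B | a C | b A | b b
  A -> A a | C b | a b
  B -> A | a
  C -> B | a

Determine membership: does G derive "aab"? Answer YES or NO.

CNF form of G:
  S -> T0 B | T0 C | T1 A | T1 T1
  A -> A T0 | C T1 | T0 T1
  B -> A T0 | C T1 | T0 T1 | a
  C -> A T0 | C T1 | T0 T1 | a
  T0 -> a
  T1 -> b

CYK table (by increasing span):
  [0..0]={B,C,T0}  "a"  orig:{B,C}
  [1..1]={B,C,T0}  "a"  orig:{B,C}
  [2..2]={T1}  "b"  orig:{}
  [0..1]={S}  "aa"
  [1..2]={A,B,C}  "ab"
  [0..2]={S}  "aab"

S ∈ T[0,2] ⇒ YES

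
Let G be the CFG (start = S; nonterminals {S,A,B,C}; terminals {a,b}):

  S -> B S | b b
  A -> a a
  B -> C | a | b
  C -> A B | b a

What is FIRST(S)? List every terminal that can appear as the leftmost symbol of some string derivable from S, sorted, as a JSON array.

FIRST iteration:
round 1:
  A via A→a a: +{a}
  B via B→a: +{a}
  B via B→b: +{b}
  C via C→A B: +{a}
  C via C→b a: +{b}
  S via S→B S: +{a,b}
  FIRST(S)={a,b}  FIRST(A)={a}  FIRST(B)={a,b}  FIRST(C)={a,b}
round 2: done
  FIRST(S)={a,b}  FIRST(A)={a}  FIRST(B)={a,b}  FIRST(C)={a,b}

FIRST(S) = ["a", "b"]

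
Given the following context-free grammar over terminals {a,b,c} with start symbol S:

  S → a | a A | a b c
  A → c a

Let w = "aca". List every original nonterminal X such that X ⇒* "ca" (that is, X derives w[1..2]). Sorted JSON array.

CNF form of G:
  S -> T1 A | T1 X3 | a
  A -> T0 T1
  T0 -> c
  T1 -> a
  T2 -> b
  X3 -> T2 T0

CYK table (by increasing span) (cells [i..j] with 1 ≤ i ≤ j ≤ 2 only):
  T[1,1] 'c' = {T0}  orig:{}
  T[2,2] 'a' = {S,T1}  orig:{S}
  T[1,2] 'ca' = {A}

Original NTs in T[1,2] deriving "ca": ["A"]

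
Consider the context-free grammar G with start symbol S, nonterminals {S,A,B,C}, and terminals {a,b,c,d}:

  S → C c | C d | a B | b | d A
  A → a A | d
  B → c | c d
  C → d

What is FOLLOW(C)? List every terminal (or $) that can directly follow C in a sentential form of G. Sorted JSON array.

FIRST sets, iterate to fixpoint:
pass 1:
  A via A→a A: +{a}
  A via A→d: +{d}
  B via B→c: +{c}
  C via C→d: +{d}
  S via S→C c: +{d}
  S via S→a B: +{a}
  S via S→b: +{b}
  FIRST[S]={a,b,d}  FIRST[A]={a,d}  FIRST[B]={c}  FIRST[C]={d}
pass 2: (stable)
  FIRST[S]={a,b,d}  FIRST[A]={a,d}  FIRST[B]={c}  FIRST[C]={d}

Compute FOLLOW by fixpoint:
FOLLOW(S) := {$}
[1]
  S→C c: FOLLOW(C) ⊇ FIRST(c) = {c}; new: +{c}
  S→C d: FOLLOW(C) ⊇ FIRST(d) = {d}; new: +{d}
  S→a B: FOLLOW(B) ⊇ FOLLOW(S) ⊇ {$}; new: +{$}
  S→d A: FOLLOW(A) ⊇ FOLLOW(S) ⊇ {$}; new: +{$}
  FOLLOW[S]={$}  FOLLOW[A]={$}  FOLLOW[B]={$}  FOLLOW[C]={c,d}
[2] (no change)
  FOLLOW[S]={$}  FOLLOW[A]={$}  FOLLOW[B]={$}  FOLLOW[C]={c,d}

FOLLOW(C) = ["c", "d"]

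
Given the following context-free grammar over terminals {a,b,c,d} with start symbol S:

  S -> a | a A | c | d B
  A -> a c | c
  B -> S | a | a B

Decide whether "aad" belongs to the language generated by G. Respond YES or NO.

CNF form of G:
  S -> T0 A | T2 B | a | c
  A -> T0 T1 | c
  B -> T0 A | T0 B | T2 B | a | c
  T0 -> a
  T1 -> c
  T2 -> d

Fill CYK table bottom-up:
  T[0,0] 'a' = {B,S,T0}  orig:{B,S}
  T[1,1] 'a' = {B,S,T0}  orig:{B,S}
  T[2,2] 'd' = {T2}  orig:{}
  T[0,1] 'aa' = {B}
  T[1,2] 'ad' = ∅
  T[0,2] 'aad' = ∅

S ∉ T[0,2] ⇒ NO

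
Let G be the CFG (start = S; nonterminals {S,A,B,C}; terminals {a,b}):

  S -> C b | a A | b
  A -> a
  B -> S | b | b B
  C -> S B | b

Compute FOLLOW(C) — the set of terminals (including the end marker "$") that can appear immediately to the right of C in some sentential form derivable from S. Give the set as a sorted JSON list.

FIRST iteration:
round 1:
  A via A→a: +{a}
  B via B→b: +{b}
  C via C→b: +{b}
  S via S→C b: +{b}
  S via S→a A: +{a}
  S: {a,b}  A: {a}  B: {b}  C: {b}
round 2:
  B via B→S: +{a}
  C via C→S B: +{a}
  S: {a,b}  A: {a}  B: {a,b}  C: {a,b}
round 3: done
  S: {a,b}  A: {a}  B: {a,b}  C: {a,b}

FOLLOW iteration:
seed FOLLOW(S) with $
[1]
  C→S B: FOLLOW(S) ⊇ FIRST(B) = {a,b}; new: +{a,b}
  S→C b: FOLLOW(C) ⊇ FIRST(b) = {b}; new: +{b}
  S→a A: FOLLOW(A) ⊇ FOLLOW(S) ⊇ {$,a,b}; new: +{$,a,b}
  S: {$,a,b}  A: {$,a,b}  B: {}  C: {b}
[2]
  C→S B: FOLLOW(B) ⊇ FOLLOW(C) ⊇ {b}; new: +{b}
  S: {$,a,b}  A: {$,a,b}  B: {b}  C: {b}
[3] (stable)
  S: {$,a,b}  A: {$,a,b}  B: {b}  C: {b}

FOLLOW(C) = ["b"]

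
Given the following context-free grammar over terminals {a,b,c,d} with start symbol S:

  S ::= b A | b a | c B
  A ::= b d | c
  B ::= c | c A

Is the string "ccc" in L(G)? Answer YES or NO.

CNF form of G:
  S -> T0 A | T0 T3 | T2 B
  A -> T0 T1 | c
  B -> T2 A | c
  T0 -> b
  T1 -> d
  T2 -> c
  T3 -> a

CYK fill:
  cell(0,0) c: {A,B,T2}  orig:{A,B}
  cell(1,1) c: {A,B,T2}  orig:{A,B}
  cell(2,2) c: {A,B,T2}  orig:{A,B}
  cell(0,1) cc: {B,S}
  cell(1,2) cc: {B,S}
  cell(0,2) ccc: {S}

S ∈ T[0,2] ⇒ YES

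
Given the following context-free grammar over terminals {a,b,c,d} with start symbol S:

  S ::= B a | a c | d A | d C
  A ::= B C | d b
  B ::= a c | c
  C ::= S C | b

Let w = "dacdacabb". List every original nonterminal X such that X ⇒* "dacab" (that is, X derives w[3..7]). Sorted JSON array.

Convert to CNF:
  S -> B T2 | T0 A | T0 C | T2 T3
  A -> B C | T0 T1
  B -> T2 T3 | c
  C -> S C | b
  T0 -> d
  T1 -> b
  T2 -> a
  T3 -> c

CYK table (by increasing span) (cells [i..j] with 3 ≤ i ≤ j ≤ 7 only):
  T[3,3] 'd' = {T0}  orig:{}
  T[4,4] 'a' = {T2}  orig:{}
  T[5,5] 'c' = {B,T3}  orig:{B}
  T[6,6] 'a' = {T2}  orig:{}
  T[7,7] 'b' = {C,T1}  orig:{C}
  T[3,4] 'da' = ∅
  T[4,5] 'ac' = {B,S}
  T[5,6] 'ca' = {S}
  T[6,7] 'ab' = ∅
  T[3,5] 'dac' = ∅
  T[4,6] 'aca' = {S}
  T[5,7] 'cab' = {C}
  T[3,6] 'daca' = ∅
  T[4,7] 'acab' = {C}
  T[3,7] 'dacab' = {S}

Original NTs in T[3,7] deriving "dacab": ["S"]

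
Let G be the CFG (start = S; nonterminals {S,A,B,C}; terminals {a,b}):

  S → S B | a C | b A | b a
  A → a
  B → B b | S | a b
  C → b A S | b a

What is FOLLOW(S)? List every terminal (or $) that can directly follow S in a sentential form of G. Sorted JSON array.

Compute FIRST by fixpoint:
pass 1:
  A via A→a: +{a}
  B via B→a b: +{a}
  C via C→b A S: +{b}
  S via S→a C: +{a}
  S via S→b A: +{b}
  FIRST(S)={a,b}  FIRST(A)={a}  FIRST(B)={a}  FIRST(C)={b}
pass 2:
  B via B→S: +{b}
  FIRST(S)={a,b}  FIRST(A)={a}  FIRST(B)={a,b}  FIRST(C)={b}
pass 3: — fixpoint
  FIRST(S)={a,b}  FIRST(A)={a}  FIRST(B)={a,b}  FIRST(C)={b}

FOLLOW iteration:
seed FOLLOW(S) with $
iter 1:
  B→B b: FOLLOW(B) ⊇ FIRST(b) = {b}; new: +{b}
  B→S: FOLLOW(S) ⊇ FOLLOW(B) ⊇ {b}; new: +{b}
  C→b A S: FOLLOW(A) ⊇ FIRST(S) = {a,b}; new: +{a,b}
  S→S B: FOLLOW(S) ⊇ FIRST(B) = {a,b}; new: +{a}
  S→S B: FOLLOW(B) ⊇ FOLLOW(S) ⊇ {$,a,b}; new: +{$,a}
  S→a C: FOLLOW(C) ⊇ FOLLOW(S) ⊇ {$,a,b}; new: +{$,a,b}
  S→b A: FOLLOW(A) ⊇ FOLLOW(S) ⊇ {$,a,b}; new: +{$}
  FOLLOW(S)={$,a,b}  FOLLOW(A)={$,a,b}  FOLLOW(B)={$,a,b}  FOLLOW(C)={$,a,b}
iter 2: done
  FOLLOW(S)={$,a,b}  FOLLOW(A)={$,a,b}  FOLLOW(B)={$,a,b}  FOLLOW(C)={$,a,b}

FOLLOW(S) = ["$", "a", "b"]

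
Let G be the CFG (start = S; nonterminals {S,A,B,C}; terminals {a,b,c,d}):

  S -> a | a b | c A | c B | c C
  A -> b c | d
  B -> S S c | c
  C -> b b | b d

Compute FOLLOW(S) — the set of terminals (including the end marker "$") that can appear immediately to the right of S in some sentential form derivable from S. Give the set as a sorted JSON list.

FIRST sets, iterate to fixpoint:
iter 1:
  A via A→b c: +{b}
  A via A→d: +{d}
  B via B→c: +{c}
  C via C→b b: +{b}
  S via S→a: +{a}
  S via S→c A: +{c}
  FIRST(S)={a,c}  FIRST(A)={b,d}  FIRST(B)={c}  FIRST(C)={b}
iter 2:
  B via B→S S c: +{a}
  FIRST(S)={a,c}  FIRST(A)={b,d}  FIRST(B)={a,c}  FIRST(C)={b}
iter 3: done
  FIRST(S)={a,c}  FIRST(A)={b,d}  FIRST(B)={a,c}  FIRST(C)={b}

FOLLOW sets:
FOLLOW(S) := {$}
round 1:
  B→S S c: FOLLOW(S) ⊇ FIRST(S) = {a,c}; new: +{a,c}
  S→c A: FOLLOW(A) ⊇ FOLLOW(S) ⊇ {$,a,c}; new: +{$,a,c}
  S→c B: FOLLOW(B) ⊇ FOLLOW(S) ⊇ {$,a,c}; new: +{$,a,c}
  S→c C: FOLLOW(C) ⊇ FOLLOW(S) ⊇ {$,a,c}; new: +{$,a,c}
  FOLLOW[S]={$,a,c}  FOLLOW[A]={$,a,c}  FOLLOW[B]={$,a,c}  FOLLOW[C]={$,a,c}
round 2: done
  FOLLOW[S]={$,a,c}  FOLLOW[A]={$,a,c}  FOLLOW[B]={$,a,c}  FOLLOW[C]={$,a,c}

FOLLOW(S) = ["$", "a", "c"]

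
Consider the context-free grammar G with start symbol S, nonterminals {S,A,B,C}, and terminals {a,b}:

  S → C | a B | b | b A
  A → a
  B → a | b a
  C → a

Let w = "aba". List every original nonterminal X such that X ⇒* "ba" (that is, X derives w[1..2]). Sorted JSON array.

Convert to CNF:
  S -> T0 A | T1 B | a | b
  A -> a
  B -> T0 T1 | a
  C -> a
  T0 -> b
  T1 -> a

CYK table (by increasing span), restricted to cells inside w[1..2]:
  cell(1,1) b: {S,T0}  orig:{S}
  cell(2,2) a: {A,B,C,S,T1}  orig:{A,B,C,S}
  cell(1,2) ba: {B,S}

Original NTs in T[1,2] deriving "ba": ["B", "S"]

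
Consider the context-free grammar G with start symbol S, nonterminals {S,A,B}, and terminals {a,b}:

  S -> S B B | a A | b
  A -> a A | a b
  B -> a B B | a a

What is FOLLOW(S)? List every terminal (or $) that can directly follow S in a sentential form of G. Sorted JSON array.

Compute FIRST by fixpoint:
pass 1:
  A via A→a A: +{a}
  B via B→a B B: +{a}
  S via S→a A: +{a}
  S via S→b: +{b}
  FIRST(S)={a,b}  FIRST(A)={a}  FIRST(B)={a}
pass 2: (stable)
  FIRST(S)={a,b}  FIRST(A)={a}  FIRST(B)={a}

FOLLOW sets:
initialize: $ ∈ FOLLOW(S)
pass 1:
  B→a B B: FOLLOW(B) ⊇ FIRST(B) = {a}; new: +{a}
  S→S B B: FOLLOW(S) ⊇ FIRST(B) = {a}; new: +{a}
  S→S B B: FOLLOW(B) ⊇ FOLLOW(S) ⊇ {$,a}; new: +{$}
  S→a A: FOLLOW(A) ⊇ FOLLOW(S) ⊇ {$,a}; new: +{$,a}
  FOLLOW[S]={$,a}  FOLLOW[A]={$,a}  FOLLOW[B]={$,a}
pass 2: done
  FOLLOW[S]={$,a}  FOLLOW[A]={$,a}  FOLLOW[B]={$,a}

FOLLOW(S) = ["$", "a"]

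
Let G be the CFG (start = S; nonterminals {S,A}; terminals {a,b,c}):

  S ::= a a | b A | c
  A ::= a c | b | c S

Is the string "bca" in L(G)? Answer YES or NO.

CNF form of G:
  S -> T0 T0 | T2 A | c
  A -> T0 T1 | T1 S | b
  T0 -> a
  T1 -> c
  T2 -> b

CYK fill:
  T[0,0] 'b' = {A,T2}  orig:{A}
  T[1,1] 'c' = {S,T1}  orig:{S}
  T[2,2] 'a' = {T0}  orig:{}
  T[0,1] 'bc' = ∅
  T[1,2] 'ca' = ∅
  T[0,2] 'bca' = ∅

S ∉ T[0,2] ⇒ NO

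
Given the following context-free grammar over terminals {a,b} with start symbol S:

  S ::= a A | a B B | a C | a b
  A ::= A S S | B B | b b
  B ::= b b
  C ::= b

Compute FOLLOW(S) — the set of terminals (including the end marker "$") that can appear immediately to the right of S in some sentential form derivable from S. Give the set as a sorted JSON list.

Compute FIRST by fixpoint:
round 1:
  A via A→b b: +{b}
  B via B→b b: +{b}
  C via C→b: +{b}
  S via S→a A: +{a}
  S: {a}  A: {b}  B: {b}  C: {b}
round 2: (stable)
  S: {a}  A: {b}  B: {b}  C: {b}

Compute FOLLOW by fixpoint:
initialize: $ ∈ FOLLOW(S)
iter 1:
  A→A S S: FOLLOW(A) ⊇ FIRST(S) = {a}; new: +{a}
  A→A S S: FOLLOW(S) ⊇ FIRST(S) = {a}; new: +{a}
  A→B B: FOLLOW(B) ⊇ FIRST(B) = {b}; new: +{b}
  A→B B: FOLLOW(B) ⊇ FOLLOW(A) ⊇ {a}; new: +{a}
  S→a A: FOLLOW(A) ⊇ FOLLOW(S) ⊇ {$,a}; new: +{$}
  S→a B B: FOLLOW(B) ⊇ FOLLOW(S) ⊇ {$,a}; new: +{$}
  S→a C: FOLLOW(C) ⊇ FOLLOW(S) ⊇ {$,a}; new: +{$,a}
  FOLLOW(S)={$,a}  FOLLOW(A)={$,a}  FOLLOW(B)={$,a,b}  FOLLOW(C)={$,a}
iter 2: (no change)
  FOLLOW(S)={$,a}  FOLLOW(A)={$,a}  FOLLOW(B)={$,a,b}  FOLLOW(C)={$,a}

FOLLOW(S) = ["$", "a"]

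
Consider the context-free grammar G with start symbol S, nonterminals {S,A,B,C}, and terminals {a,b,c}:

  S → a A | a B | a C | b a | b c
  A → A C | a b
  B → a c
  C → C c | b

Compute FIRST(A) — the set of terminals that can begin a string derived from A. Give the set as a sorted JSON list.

FIRST iteration:
[1]
  A via A→a b: +{a}
  B via B→a c: +{a}
  C via C→b: +{b}
  S via S→a A: +{a}
  S via S→b a: +{b}
  S: {a,b}  A: {a}  B: {a}  C: {b}
[2] (stable)
  S: {a,b}  A: {a}  B: {a}  C: {b}

FIRST(A) = ["a"]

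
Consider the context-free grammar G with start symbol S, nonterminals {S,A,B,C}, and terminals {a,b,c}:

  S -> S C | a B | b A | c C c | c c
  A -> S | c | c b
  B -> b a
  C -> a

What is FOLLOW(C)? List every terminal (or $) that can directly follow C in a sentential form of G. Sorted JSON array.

Compute FIRST by fixpoint:
pass 1:
  A via A→c: +{c}
  B via B→b a: +{b}
  C via C→a: +{a}
  S via S→a B: +{a}
  S via S→b A: +{b}
  S via S→c C c: +{c}
  S: {a,b,c}  A: {c}  B: {b}  C: {a}
pass 2:
  A via A→S: +{a,b}
  S: {a,b,c}  A: {a,b,c}  B: {b}  C: {a}
pass 3: (no change)
  S: {a,b,c}  A: {a,b,c}  B: {b}  C: {a}

FOLLOW iteration:
seed FOLLOW(S) with $
round 1:
  S→S C: FOLLOW(S) ⊇ FIRST(C) = {a}; new: +{a}
  S→S C: FOLLOW(C) ⊇ FOLLOW(S) ⊇ {$,a}; new: +{$,a}
  S→a B: FOLLOW(B) ⊇ FOLLOW(S) ⊇ {$,a}; new: +{$,a}
  S→b A: FOLLOW(A) ⊇ FOLLOW(S) ⊇ {$,a}; new: +{$,a}
  S→c C c: FOLLOW(C) ⊇ FIRST(c) = {c}; new: +{c}
  S: {$,a}  A: {$,a}  B: {$,a}  C: {$,a,c}
round 2: done
  S: {$,a}  A: {$,a}  B: {$,a}  C: {$,a,c}

FOLLOW(C) = ["$", "a", "c"]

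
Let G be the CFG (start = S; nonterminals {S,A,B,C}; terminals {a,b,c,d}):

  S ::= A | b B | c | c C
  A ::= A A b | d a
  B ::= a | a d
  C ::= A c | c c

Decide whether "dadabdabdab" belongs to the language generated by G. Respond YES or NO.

CNF form of G:
  S -> A X5 | T0 B | T1 T2 | T3 C | c
  A -> A X4 | T1 T2
  B -> T2 T1 | a
  C -> A T3 | T3 T3
  T0 -> b
  T1 -> d
  T2 -> a
  T3 -> c
  X4 -> A T0
  X5 -> A T0

CYK fill:
  cell(0,0) d: {T1}  orig:{}
  cell(1,1) a: {B,T2}  orig:{B}
  cell(2,2) d: {T1}  orig:{}
  cell(3,3) a: {B,T2}  orig:{B}
  cell(4,4) b: {T0}  orig:{}
  cell(5,5) d: {T1}  orig:{}
  cell(6,6) a: {B,T2}  orig:{B}
  cell(7,7) b: {T0}  orig:{}
  cell(8,8) d: {T1}  orig:{}
  cell(9,9) a: {B,T2}  orig:{B}
  cell(10,10) b: {T0}  orig:{}
  cell(0,1) da: {A,S}
  cell(1,2) ad: {B}
  cell(2,3) da: {A,S}
  cell(3,4) ab: ∅
  cell(4,5) bd: ∅
  cell(5,6) da: {A,S}
  cell(6,7) ab: ∅
  cell(7,8) bd: ∅
  cell(8,9) da: {A,S}
  cell(9,10) ab: ∅
  cell(0,2) dad: ∅
  cell(1,3) ada: ∅
  cell(2,4) dab: {X4,X5}  orig:{}
  cell(3,5) abd: ∅
  cell(4,6) bda: ∅
  cell(5,7) dab: {X4,X5}  orig:{}
  cell(6,8) abd: ∅
  cell(7,9) bda: ∅
  cell(8,10) dab: {X4,X5}  orig:{}
  cell(0,3) dada: ∅
  cell(1,4) adab: ∅
  cell(2,5) dabd: ∅
  cell(3,6) abda: ∅
  cell(4,7) bdab: ∅
  cell(5,8) dabd: ∅
  cell(6,9) abda: ∅
  cell(7,10) bdab: ∅
  cell(0,4) dadab: {A,S}
  cell(1,5) adabd: ∅
  cell(2,6) dabda: ∅
  cell(3,7) abdab: ∅
  cell(4,8) bdabd: ∅
  cell(5,9) dabda: ∅
  cell(6,10) abdab: ∅
  cell(0,5) dadabd: ∅
  cell(1,6) adabda: ∅
  cell(2,7) dabdab: ∅
  cell(3,8) abdabd: ∅
  cell(4,9) bdabda: ∅
  cell(5,10) dabdab: ∅
  cell(0,6) dadabda: ∅
  cell(1,7) adabdab: ∅
  cell(2,8) dabdabd: ∅
  cell(3,9) abdabda: ∅
  cell(4,10) bdabdab: ∅
  cell(0,7) dadabdab: {A,S}
  cell(1,8) adabdabd: ∅
  cell(2,9) dabdabda: ∅
  cell(3,10) abdabdab: ∅
  cell(0,8) dadabdabd: ∅
  cell(1,9) adabdabda: ∅
  cell(2,10) dabdabdab: ∅
  cell(0,9) dadabdabda: ∅
  cell(1,10) adabdabdab: ∅
  cell(0,10) dadabdabdab: {A,S}

S ∈ T[0,10] ⇒ YES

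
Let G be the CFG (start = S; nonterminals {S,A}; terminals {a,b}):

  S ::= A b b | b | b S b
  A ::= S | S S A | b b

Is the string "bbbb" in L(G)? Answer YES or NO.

CNF form of G:
  S -> A X4 | T0 X5 | b
  A -> A X1 | S X2 | T0 T0 | T0 X3 | b
  T0 -> b
  X1 -> T0 T0
  X2 -> S A
  X3 -> S T0
  X4 -> T0 T0
  X5 -> S T0

CYK fill:
  cell(0,0) b: {A,S,T0}  orig:{A,S}
  cell(1,1) b: {A,S,T0}  orig:{A,S}
  cell(2,2) b: {A,S,T0}  orig:{A,S}
  cell(3,3) b: {A,S,T0}  orig:{A,S}
  cell(0,1) bb: {A,X1,X2,X3,X4,X5}  orig:{A}
  cell(1,2) bb: {A,X1,X2,X3,X4,X5}  orig:{A}
  cell(2,3) bb: {A,X1,X2,X3,X4,X5}  orig:{A}
  cell(0,2) bbb: {A,S,X2}  orig:{A,S}
  cell(1,3) bbb: {A,S,X2}  orig:{A,S}
  cell(0,3) bbbb: {A,S,X2,X3,X5}  orig:{A,S}

S ∈ T[0,3] ⇒ YES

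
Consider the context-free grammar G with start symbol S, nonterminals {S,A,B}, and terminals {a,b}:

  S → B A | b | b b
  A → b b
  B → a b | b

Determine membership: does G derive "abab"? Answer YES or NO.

CNF form of G:
  S -> B A | T0 T0 | b
  A -> T0 T0
  B -> T1 T0 | b
  T0 -> b
  T1 -> a

Fill CYK table bottom-up:
  [0..0]={T1}  "a"  orig:{}
  [1..1]={B,S,T0}  "b"  orig:{B,S}
  [2..2]={T1}  "a"  orig:{}
  [3..3]={B,S,T0}  "b"  orig:{B,S}
  [0..1]={B}  "ab"
  [1..2]=∅  "ba"
  [2..3]={B}  "ab"
  [0..2]=∅  "aba"
  [1..3]=∅  "bab"
  [0..3]=∅  "abab"

S ∉ T[0,3] ⇒ NO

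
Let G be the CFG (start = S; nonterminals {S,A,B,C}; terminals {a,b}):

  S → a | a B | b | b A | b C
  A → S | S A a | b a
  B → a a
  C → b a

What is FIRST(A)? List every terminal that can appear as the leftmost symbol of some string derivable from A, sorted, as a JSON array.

FIRST iteration:
pass 1:
  A via A→b a: +{b}
  B via B→a a: +{a}
  C via C→b a: +{b}
  S via S→a: +{a}
  S via S→b: +{b}
  FIRST(S)={a,b}  FIRST(A)={b}  FIRST(B)={a}  FIRST(C)={b}
pass 2:
  A via A→S: +{a}
  FIRST(S)={a,b}  FIRST(A)={a,b}  FIRST(B)={a}  FIRST(C)={b}
pass 3: (no change)
  FIRST(S)={a,b}  FIRST(A)={a,b}  FIRST(B)={a}  FIRST(C)={b}

FIRST(A) = ["a", "b"]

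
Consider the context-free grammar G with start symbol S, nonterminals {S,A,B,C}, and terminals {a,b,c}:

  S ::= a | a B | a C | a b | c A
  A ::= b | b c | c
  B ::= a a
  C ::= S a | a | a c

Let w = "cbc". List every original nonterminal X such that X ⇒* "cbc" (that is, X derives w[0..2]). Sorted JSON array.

Convert to CNF:
  S -> T1 A | T2 B | T2 C | T2 T0 | a
  A -> T0 T1 | b | c
  B -> T2 T2
  C -> S T2 | T2 T1 | a
  T0 -> b
  T1 -> c
  T2 -> a

Fill CYK table bottom-up (cells [i..j] with 0 ≤ i ≤ j ≤ 2 only):
  T[0,0] 'c' = {A,T1}  orig:{A}
  T[1,1] 'b' = {A,T0}  orig:{A}
  T[2,2] 'c' = {A,T1}  orig:{A}
  T[0,1] 'cb' = {S}
  T[1,2] 'bc' = {A}
  T[0,2] 'cbc' = {S}

Original NTs in T[0,2] deriving "cbc": ["S"]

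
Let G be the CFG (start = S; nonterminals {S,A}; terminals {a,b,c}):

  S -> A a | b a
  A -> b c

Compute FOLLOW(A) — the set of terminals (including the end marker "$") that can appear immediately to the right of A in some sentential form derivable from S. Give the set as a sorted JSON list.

FIRST iteration:
[1]
  A via A→b c: +{b}
  S via S→A a: +{b}
  FIRST(S)={b}  FIRST(A)={b}
[2] (stable)
  FIRST(S)={b}  FIRST(A)={b}

Compute FOLLOW by fixpoint:
FOLLOW(S) := {$}
pass 1:
  S→A a: FOLLOW(A) ⊇ FIRST(a) = {a}; new: +{a}
  FOLLOW[S]={$}  FOLLOW[A]={a}
pass 2: (no change)
  FOLLOW[S]={$}  FOLLOW[A]={a}

FOLLOW(A) = ["a"]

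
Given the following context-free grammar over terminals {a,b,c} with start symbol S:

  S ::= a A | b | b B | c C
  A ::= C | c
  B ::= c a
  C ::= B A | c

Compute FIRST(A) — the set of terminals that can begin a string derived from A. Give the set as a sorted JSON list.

Compute FIRST by fixpoint:
pass 1:
  A via A→c: +{c}
  B via B→c a: +{c}
  C via C→B A: +{c}
  S via S→a A: +{a}
  S via S→b: +{b}
  S via S→c C: +{c}
  S: {a,b,c}  A: {c}  B: {c}  C: {c}
pass 2: — fixpoint
  S: {a,b,c}  A: {c}  B: {c}  C: {c}

FIRST(A) = ["c"]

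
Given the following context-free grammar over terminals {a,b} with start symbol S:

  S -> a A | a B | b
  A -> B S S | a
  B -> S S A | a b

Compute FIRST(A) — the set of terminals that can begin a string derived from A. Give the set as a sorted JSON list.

FIRST iteration:
[1]
  A via A→a: +{a}
  B via B→a b: +{a}
  S via S→a A: +{a}
  S via S→b: +{b}
  FIRST(S)={a,b}  FIRST(A)={a}  FIRST(B)={a}
[2]
  B via B→S S A: +{b}
  FIRST(S)={a,b}  FIRST(A)={a}  FIRST(B)={a,b}
[3]
  A via A→B S S: +{b}
  FIRST(S)={a,b}  FIRST(A)={a,b}  FIRST(B)={a,b}
[4] done
  FIRST(S)={a,b}  FIRST(A)={a,b}  FIRST(B)={a,b}

FIRST(A) = ["a", "b"]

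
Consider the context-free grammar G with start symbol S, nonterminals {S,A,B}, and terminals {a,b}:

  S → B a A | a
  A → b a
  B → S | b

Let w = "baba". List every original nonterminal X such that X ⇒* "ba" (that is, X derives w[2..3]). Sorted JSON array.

CNF form of G:
  S -> B X3 | a
  A -> T0 T1
  B -> B X2 | a | b
  T0 -> b
  T1 -> a
  X2 -> T1 A
  X3 -> T1 A

Fill CYK table bottom-up, restricted to cells inside w[2..3]:
  cell(2,2) b: {B,T0}  orig:{B}
  cell(3,3) a: {B,S,T1}  orig:{B,S}
  cell(2,3) ba: {A}

Original NTs in T[2,3] deriving "ba": ["A"]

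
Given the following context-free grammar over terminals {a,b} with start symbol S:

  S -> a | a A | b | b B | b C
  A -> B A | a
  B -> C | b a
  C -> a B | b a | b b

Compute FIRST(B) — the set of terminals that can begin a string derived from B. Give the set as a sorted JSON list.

Compute FIRST by fixpoint:
iter 1:
  A via A→a: +{a}
  B via B→b a: +{b}
  C via C→a B: +{a}
  C via C→b a: +{b}
  S via S→a: +{a}
  S via S→b: +{b}
  FIRST[S]={a,b}  FIRST[A]={a}  FIRST[B]={b}  FIRST[C]={a,b}
iter 2:
  A via A→B A: +{b}
  B via B→C: +{a}
  FIRST[S]={a,b}  FIRST[A]={a,b}  FIRST[B]={a,b}  FIRST[C]={a,b}
iter 3: done
  FIRST[S]={a,b}  FIRST[A]={a,b}  FIRST[B]={a,b}  FIRST[C]={a,b}

FIRST(B) = ["a", "b"]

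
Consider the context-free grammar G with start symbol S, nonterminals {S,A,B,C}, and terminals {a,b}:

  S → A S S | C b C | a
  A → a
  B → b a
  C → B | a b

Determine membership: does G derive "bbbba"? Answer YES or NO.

CNF form of G:
  S -> A X2 | C X3 | a
  A -> a
  B -> T0 T1
  C -> T0 T1 | T1 T0
  T0 -> b
  T1 -> a
  X2 -> S S
  X3 -> T0 C

CYK fill:
  cell(0,0) b: {T0}  orig:{}
  cell(1,1) b: {T0}  orig:{}
  cell(2,2) b: {T0}  orig:{}
  cell(3,3) b: {T0}  orig:{}
  cell(4,4) a: {A,S,T1}  orig:{A,S}
  cell(0,1) bb: ∅
  cell(1,2) bb: ∅
  cell(2,3) bb: ∅
  cell(3,4) ba: {B,C}
  cell(0,2) bbb: ∅
  cell(1,3) bbb: ∅
  cell(2,4) bba: {X3}  orig:{}
  cell(0,3) bbbb: ∅
  cell(1,4) bbba: ∅
  cell(0,4) bbbba: ∅

S ∉ T[0,4] ⇒ NO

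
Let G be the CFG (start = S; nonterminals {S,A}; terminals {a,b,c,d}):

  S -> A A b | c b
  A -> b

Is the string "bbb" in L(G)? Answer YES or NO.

Convert to CNF:
  S -> A X2 | T1 T0
  A -> b
  T0 -> b
  T1 -> c
  X2 -> A T0

CYK fill:
  cell(0,0) b: {A,T0}  orig:{A}
  cell(1,1) b: {A,T0}  orig:{A}
  cell(2,2) b: {A,T0}  orig:{A}
  cell(0,1) bb: {X2}  orig:{}
  cell(1,2) bb: {X2}  orig:{}
  cell(0,2) bbb: {S}

S ∈ T[0,2] ⇒ YES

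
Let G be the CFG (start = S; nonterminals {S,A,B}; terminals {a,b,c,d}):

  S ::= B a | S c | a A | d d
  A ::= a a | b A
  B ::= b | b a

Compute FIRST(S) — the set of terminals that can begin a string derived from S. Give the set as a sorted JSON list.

FIRST iteration:
round 1:
  A via A→a a: +{a}
  A via A→b A: +{b}
  B via B→b: +{b}
  S via S→B a: +{b}
  S via S→a A: +{a}
  S via S→d d: +{d}
  S: {a,b,d}  A: {a,b}  B: {b}
round 2: done
  S: {a,b,d}  A: {a,b}  B: {b}

FIRST(S) = ["a", "b", "d"]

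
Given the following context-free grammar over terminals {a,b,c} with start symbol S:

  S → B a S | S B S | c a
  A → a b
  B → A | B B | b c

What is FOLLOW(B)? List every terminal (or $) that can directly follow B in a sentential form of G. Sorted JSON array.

Compute FIRST by fixpoint:
iter 1:
  A via A→a b: +{a}
  B via B→A: +{a}
  B via B→b c: +{b}
  S via S→B a S: +{a,b}
  S via S→c a: +{c}
  S: {a,b,c}  A: {a}  B: {a,b}
iter 2: (stable)
  S: {a,b,c}  A: {a}  B: {a,b}

FOLLOW iteration:
seed FOLLOW(S) with $
pass 1:
  B→B B: FOLLOW(B) ⊇ FIRST(B) = {a,b}; new: +{a,b}
  S→S B S: FOLLOW(S) ⊇ FIRST(B) = {a,b}; new: +{a,b}
  S→S B S: FOLLOW(B) ⊇ FIRST(S) = {a,b,c}; new: +{c}
  FOLLOW[S]={$,a,b}  FOLLOW[A]={}  FOLLOW[B]={a,b,c}
pass 2:
  B→A: FOLLOW(A) ⊇ FOLLOW(B) ⊇ {a,b,c}; new: +{a,b,c}
  FOLLOW[S]={$,a,b}  FOLLOW[A]={a,b,c}  FOLLOW[B]={a,b,c}
pass 3: (stable)
  FOLLOW[S]={$,a,b}  FOLLOW[A]={a,b,c}  FOLLOW[B]={a,b,c}

FOLLOW(B) = ["a", "b", "c"]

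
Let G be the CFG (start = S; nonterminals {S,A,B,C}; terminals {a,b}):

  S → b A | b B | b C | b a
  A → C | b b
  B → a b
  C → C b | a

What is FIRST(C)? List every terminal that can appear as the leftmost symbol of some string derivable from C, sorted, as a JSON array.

Compute FIRST by fixpoint:
pass 1:
  A via A→b b: +{b}
  B via B→a b: +{a}
  C via C→a: +{a}
  S via S→b A: +{b}
  S: {b}  A: {b}  B: {a}  C: {a}
pass 2:
  A via A→C: +{a}
  S: {b}  A: {a,b}  B: {a}  C: {a}
pass 3: — fixpoint
  S: {b}  A: {a,b}  B: {a}  C: {a}

FIRST(C) = ["a"]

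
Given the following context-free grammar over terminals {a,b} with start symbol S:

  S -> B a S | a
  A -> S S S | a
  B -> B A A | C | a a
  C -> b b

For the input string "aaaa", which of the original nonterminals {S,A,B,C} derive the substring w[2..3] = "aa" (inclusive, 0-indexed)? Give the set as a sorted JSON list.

Convert to CNF:
  S -> B X4 | a
  A -> S X2 | a
  B -> B X3 | T0 T0 | T1 T1
  C -> T1 T1
  T0 -> a
  T1 -> b
  X2 -> S S
  X3 -> A A
  X4 -> T0 S

CYK fill — only the sub-triangle for w[2..3]:
  T[2,2] 'a' = {A,S,T0}  orig:{A,S}
  T[3,3] 'a' = {A,S,T0}  orig:{A,S}
  T[2,3] 'aa' = {B,X2,X3,X4}  orig:{B}

Original NTs in T[2,3] deriving "aa": ["B"]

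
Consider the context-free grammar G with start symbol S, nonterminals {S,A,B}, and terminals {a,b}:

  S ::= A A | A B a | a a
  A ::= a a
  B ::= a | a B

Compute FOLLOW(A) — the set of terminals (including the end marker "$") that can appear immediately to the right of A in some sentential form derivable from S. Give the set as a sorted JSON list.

FIRST iteration:
pass 1:
  A via A→a a: +{a}
  B via B→a: +{a}
  S via S→A A: +{a}
  FIRST[S]={a}  FIRST[A]={a}  FIRST[B]={a}
pass 2: — fixpoint
  FIRST[S]={a}  FIRST[A]={a}  FIRST[B]={a}

FOLLOW sets:
seed FOLLOW(S) with $
round 1:
  S→A A: FOLLOW(A) ⊇ FIRST(A) = {a}; new: +{a}
  S→A A: FOLLOW(A) ⊇ FOLLOW(S) ⊇ {$}; new: +{$}
  S→A B a: FOLLOW(B) ⊇ FIRST(a) = {a}; new: +{a}
  FOLLOW[S]={$}  FOLLOW[A]={$,a}  FOLLOW[B]={a}
round 2: done
  FOLLOW[S]={$}  FOLLOW[A]={$,a}  FOLLOW[B]={a}

FOLLOW(A) = ["$", "a"]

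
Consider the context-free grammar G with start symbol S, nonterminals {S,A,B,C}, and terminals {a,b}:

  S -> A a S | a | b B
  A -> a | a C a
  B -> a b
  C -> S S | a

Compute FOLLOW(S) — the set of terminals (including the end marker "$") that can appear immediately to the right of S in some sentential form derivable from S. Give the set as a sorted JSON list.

FIRST iteration:
iter 1:
  A via A→a: +{a}
  B via B→a b: +{a}
  C via C→a: +{a}
  S via S→A a S: +{a}
  S via S→b B: +{b}
  S: {a,b}  A: {a}  B: {a}  C: {a}
iter 2:
  C via C→S S: +{b}
  S: {a,b}  A: {a}  B: {a}  C: {a,b}
iter 3: done
  S: {a,b}  A: {a}  B: {a}  C: {a,b}

Compute FOLLOW by fixpoint:
FOLLOW(S) := {$}
iter 1:
  A→a C a: FOLLOW(C) ⊇ FIRST(a) = {a}; new: +{a}
  C→S S: FOLLOW(S) ⊇ FIRST(S) = {a,b}; new: +{a,b}
  S→A a S: FOLLOW(A) ⊇ FIRST(a) = {a}; new: +{a}
  S→b B: FOLLOW(B) ⊇ FOLLOW(S) ⊇ {$,a,b}; new: +{$,a,b}
  FOLLOW(S)={$,a,b}  FOLLOW(A)={a}  FOLLOW(B)={$,a,b}  FOLLOW(C)={a}
iter 2: done
  FOLLOW(S)={$,a,b}  FOLLOW(A)={a}  FOLLOW(B)={$,a,b}  FOLLOW(C)={a}

FOLLOW(S) = ["$", "a", "b"]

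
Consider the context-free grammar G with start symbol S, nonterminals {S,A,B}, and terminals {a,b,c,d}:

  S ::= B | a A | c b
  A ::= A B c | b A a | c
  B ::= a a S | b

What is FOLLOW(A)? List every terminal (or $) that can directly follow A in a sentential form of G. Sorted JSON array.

FIRST iteration:
[1]
  A via A→b A a: +{b}
  A via A→c: +{c}
  B via B→a a S: +{a}
  B via B→b: +{b}
  S via S→B: +{a,b}
  S via S→c b: +{c}
  FIRST[S]={a,b,c}  FIRST[A]={b,c}  FIRST[B]={a,b}
[2] — fixpoint
  FIRST[S]={a,b,c}  FIRST[A]={b,c}  FIRST[B]={a,b}

FOLLOW iteration:
initialize: $ ∈ FOLLOW(S)
iter 1:
  A→A B c: FOLLOW(A) ⊇ FIRST(B) = {a,b}; new: +{a,b}
  A→A B c: FOLLOW(B) ⊇ FIRST(c) = {c}; new: +{c}
  B→a a S: FOLLOW(S) ⊇ FOLLOW(B) ⊇ {c}; new: +{c}
  S→B: FOLLOW(B) ⊇ FOLLOW(S) ⊇ {$,c}; new: +{$}
  S→a A: FOLLOW(A) ⊇ FOLLOW(S) ⊇ {$,c}; new: +{$,c}
  FOLLOW[S]={$,c}  FOLLOW[A]={$,a,b,c}  FOLLOW[B]={$,c}
iter 2: (stable)
  FOLLOW[S]={$,c}  FOLLOW[A]={$,a,b,c}  FOLLOW[B]={$,c}

FOLLOW(A) = ["$", "a", "b", "c"]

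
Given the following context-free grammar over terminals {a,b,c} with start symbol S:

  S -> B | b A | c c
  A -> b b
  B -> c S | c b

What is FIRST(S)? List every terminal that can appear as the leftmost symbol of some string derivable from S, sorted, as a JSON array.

FIRST sets, iterate to fixpoint:
[1]
  A via A→b b: +{b}
  B via B→c S: +{c}
  S via S→B: +{c}
  S via S→b A: +{b}
  FIRST[S]={b,c}  FIRST[A]={b}  FIRST[B]={c}
[2] — fixpoint
  FIRST[S]={b,c}  FIRST[A]={b}  FIRST[B]={c}

FIRST(S) = ["b", "c"]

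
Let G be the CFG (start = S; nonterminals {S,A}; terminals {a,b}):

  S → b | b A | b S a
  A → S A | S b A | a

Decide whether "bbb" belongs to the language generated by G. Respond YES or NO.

CNF form of G:
  S -> T0 A | T0 X3 | b
  A -> S A | S X2 | a
  T0 -> b
  T1 -> a
  X2 -> T0 A
  X3 -> S T1

CYK table (by increasing span):
  T[0,0] 'b' = {S,T0}  orig:{S}
  T[1,1] 'b' = {S,T0}  orig:{S}
  T[2,2] 'b' = {S,T0}  orig:{S}
  T[0,1] 'bb' = ∅
  T[1,2] 'bb' = ∅
  T[0,2] 'bbb' = ∅

S ∉ T[0,2] ⇒ NO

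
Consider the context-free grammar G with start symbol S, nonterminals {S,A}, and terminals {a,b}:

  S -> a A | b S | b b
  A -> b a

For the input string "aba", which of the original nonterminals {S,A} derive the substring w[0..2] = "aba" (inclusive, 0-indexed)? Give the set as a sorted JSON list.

Convert to CNF:
  S -> T0 S | T0 T0 | T1 A
  A -> T0 T1
  T0 -> b
  T1 -> a

Fill CYK table bottom-up (cells [i..j] with 0 ≤ i ≤ j ≤ 2 only):
  T[0,0] 'a' = {T1}  orig:{}
  T[1,1] 'b' = {T0}  orig:{}
  T[2,2] 'a' = {T1}  orig:{}
  T[0,1] 'ab' = ∅
  T[1,2] 'ba' = {A}
  T[0,2] 'aba' = {S}

Original NTs in T[0,2] deriving "aba": ["S"]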